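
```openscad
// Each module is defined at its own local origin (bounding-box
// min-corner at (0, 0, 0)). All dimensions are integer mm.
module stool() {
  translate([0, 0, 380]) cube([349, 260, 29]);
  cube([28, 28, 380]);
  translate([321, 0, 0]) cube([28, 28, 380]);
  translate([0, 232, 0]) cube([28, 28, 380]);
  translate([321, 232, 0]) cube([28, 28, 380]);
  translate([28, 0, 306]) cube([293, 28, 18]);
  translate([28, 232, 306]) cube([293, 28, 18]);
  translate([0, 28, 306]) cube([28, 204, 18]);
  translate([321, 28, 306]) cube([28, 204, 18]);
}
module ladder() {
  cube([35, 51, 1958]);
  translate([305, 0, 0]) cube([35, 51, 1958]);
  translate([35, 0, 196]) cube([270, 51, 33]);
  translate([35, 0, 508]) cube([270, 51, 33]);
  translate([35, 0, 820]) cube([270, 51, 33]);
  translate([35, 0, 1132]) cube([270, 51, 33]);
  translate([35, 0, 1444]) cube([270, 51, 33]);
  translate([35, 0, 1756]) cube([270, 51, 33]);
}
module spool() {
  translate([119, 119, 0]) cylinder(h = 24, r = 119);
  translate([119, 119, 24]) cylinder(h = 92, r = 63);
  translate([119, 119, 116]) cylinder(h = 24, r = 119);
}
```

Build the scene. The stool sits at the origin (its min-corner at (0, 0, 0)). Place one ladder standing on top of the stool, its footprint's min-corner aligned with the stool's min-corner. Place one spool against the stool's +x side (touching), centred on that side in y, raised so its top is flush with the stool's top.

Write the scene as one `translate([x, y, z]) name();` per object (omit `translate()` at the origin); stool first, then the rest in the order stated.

stool();
translate([0, 0, 409]) ladder();
translate([349, 11, 269]) spool();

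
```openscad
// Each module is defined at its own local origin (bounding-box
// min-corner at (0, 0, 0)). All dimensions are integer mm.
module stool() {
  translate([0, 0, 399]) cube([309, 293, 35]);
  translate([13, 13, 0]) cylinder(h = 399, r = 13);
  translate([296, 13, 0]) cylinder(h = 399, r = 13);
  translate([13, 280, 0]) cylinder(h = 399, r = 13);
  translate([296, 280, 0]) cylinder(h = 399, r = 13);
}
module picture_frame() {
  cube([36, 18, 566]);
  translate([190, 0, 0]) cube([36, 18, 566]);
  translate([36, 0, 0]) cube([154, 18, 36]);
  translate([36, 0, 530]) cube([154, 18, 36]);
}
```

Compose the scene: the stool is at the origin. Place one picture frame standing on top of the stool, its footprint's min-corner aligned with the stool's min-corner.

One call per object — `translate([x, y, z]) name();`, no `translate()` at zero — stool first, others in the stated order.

stool();
translate([0, 0, 434]) picture_frame();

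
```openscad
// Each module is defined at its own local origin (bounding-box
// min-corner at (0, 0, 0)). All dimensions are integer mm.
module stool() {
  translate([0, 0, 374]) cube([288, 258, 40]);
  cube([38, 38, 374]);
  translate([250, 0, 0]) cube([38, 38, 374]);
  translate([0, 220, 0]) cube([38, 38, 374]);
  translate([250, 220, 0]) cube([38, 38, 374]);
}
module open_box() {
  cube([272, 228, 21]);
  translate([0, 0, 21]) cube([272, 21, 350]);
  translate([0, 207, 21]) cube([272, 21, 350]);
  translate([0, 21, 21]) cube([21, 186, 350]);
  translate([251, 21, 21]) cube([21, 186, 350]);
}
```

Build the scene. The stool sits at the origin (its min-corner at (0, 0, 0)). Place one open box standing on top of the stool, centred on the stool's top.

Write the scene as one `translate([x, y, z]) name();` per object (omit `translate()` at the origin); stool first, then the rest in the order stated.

stool();
translate([8, 15, 414]) open_box();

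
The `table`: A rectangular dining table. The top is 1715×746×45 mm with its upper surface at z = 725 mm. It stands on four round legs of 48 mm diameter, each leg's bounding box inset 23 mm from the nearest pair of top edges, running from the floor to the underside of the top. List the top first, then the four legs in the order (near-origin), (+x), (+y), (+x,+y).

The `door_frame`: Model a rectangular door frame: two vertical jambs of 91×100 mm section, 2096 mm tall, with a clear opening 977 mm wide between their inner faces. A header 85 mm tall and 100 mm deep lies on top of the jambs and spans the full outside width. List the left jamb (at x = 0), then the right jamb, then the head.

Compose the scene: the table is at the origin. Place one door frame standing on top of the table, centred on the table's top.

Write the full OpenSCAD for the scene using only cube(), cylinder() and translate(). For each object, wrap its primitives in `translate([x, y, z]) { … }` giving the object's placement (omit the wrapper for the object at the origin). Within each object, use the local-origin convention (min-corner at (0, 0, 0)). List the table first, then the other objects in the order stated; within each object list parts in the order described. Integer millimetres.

translate([0, 0, 680]) cube([1715, 746, 45]);
translate([47, 47, 0]) cylinder(h = 680, r = 24);
translate([1668, 47, 0]) cylinder(h = 680, r = 24);
translate([47, 699, 0]) cylinder(h = 680, r = 24);
translate([1668, 699, 0]) cylinder(h = 680, r = 24);
translate([278, 323, 725]) {
  cube([91, 100, 2096]);
  translate([1068, 0, 0]) cube([91, 100, 2096]);
  translate([0, 0, 2096]) cube([1159, 100, 85]);
}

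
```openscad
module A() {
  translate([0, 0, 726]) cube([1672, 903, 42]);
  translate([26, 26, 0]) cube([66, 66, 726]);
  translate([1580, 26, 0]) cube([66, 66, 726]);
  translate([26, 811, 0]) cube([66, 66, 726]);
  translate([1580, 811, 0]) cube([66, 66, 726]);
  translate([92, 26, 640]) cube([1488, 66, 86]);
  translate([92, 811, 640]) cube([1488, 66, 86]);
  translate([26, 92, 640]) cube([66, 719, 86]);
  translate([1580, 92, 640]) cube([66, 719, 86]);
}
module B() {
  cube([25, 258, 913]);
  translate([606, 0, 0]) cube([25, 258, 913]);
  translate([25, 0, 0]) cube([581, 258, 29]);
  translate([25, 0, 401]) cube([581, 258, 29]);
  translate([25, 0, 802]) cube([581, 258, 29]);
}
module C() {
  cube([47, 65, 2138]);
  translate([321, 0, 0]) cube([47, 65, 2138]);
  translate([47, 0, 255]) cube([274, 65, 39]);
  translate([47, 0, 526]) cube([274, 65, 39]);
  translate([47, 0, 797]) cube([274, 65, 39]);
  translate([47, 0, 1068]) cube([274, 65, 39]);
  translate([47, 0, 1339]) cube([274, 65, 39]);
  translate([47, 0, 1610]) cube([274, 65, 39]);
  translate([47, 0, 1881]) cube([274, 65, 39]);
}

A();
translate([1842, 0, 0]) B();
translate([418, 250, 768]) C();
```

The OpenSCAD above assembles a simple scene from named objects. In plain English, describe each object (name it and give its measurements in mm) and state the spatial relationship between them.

A is a table with a 1672×903 mm rectangular top, 42 mm thick, top surface at z = 768 mm, supported by four 66×66 mm square legs, each inset 26 mm from the nearest pair of top edges, running from the floor. Four apron rails, 66 mm thick and 86 mm tall, run between adjacent legs with their top edges flush with the underside of the top and their outer faces flush with the legs' outer faces.

B is an open bookshelf. Two side panels, each 25 mm thick, 258 mm deep and 913 mm tall, stand 631 mm apart (outside-to-outside). Between them sit 3 shelves, each 29 mm thick and 258 mm deep, spanning the full gap between the sides. The bottom shelf rests on the floor (its underside at z = 0) and the clear gap between one shelf's top and the next shelf's underside is 372 mm.

C is a wooden ladder with two side rails of 47×65 mm section and 2138 mm height, set 368 mm apart overall. Between them run 7 rectangular rungs (65 mm deep, 39 mm thick), front faces flush with the rails' −y face. The bottom of the first rung is 255 mm above the floor and each subsequent rung is 271 mm higher than the one below.

The bookshelf is on the floor beside the table on its +x side. The ladder is on top of the table.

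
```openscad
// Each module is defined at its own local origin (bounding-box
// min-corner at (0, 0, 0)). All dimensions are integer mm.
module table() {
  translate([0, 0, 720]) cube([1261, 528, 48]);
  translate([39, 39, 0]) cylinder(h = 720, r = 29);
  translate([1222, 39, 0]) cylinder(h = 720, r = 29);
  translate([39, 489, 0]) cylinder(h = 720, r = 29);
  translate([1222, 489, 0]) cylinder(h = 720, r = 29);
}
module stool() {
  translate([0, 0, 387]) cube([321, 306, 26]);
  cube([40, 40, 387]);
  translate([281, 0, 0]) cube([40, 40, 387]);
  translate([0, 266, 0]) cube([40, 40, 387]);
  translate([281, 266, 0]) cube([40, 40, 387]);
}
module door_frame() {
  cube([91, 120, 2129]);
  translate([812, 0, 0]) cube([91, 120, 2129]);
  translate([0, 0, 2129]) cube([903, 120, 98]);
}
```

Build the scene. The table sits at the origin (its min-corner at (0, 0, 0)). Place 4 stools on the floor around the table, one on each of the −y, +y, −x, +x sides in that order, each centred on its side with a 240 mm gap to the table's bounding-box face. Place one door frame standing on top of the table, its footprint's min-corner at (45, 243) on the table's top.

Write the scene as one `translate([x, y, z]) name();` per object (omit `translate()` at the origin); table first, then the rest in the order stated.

table();
translate([470, -546, 0]) stool();
translate([470, 768, 0]) stool();
translate([-561, 111, 0]) stool();
translate([1501, 111, 0]) stool();
translate([45, 243, 768]) door_frame();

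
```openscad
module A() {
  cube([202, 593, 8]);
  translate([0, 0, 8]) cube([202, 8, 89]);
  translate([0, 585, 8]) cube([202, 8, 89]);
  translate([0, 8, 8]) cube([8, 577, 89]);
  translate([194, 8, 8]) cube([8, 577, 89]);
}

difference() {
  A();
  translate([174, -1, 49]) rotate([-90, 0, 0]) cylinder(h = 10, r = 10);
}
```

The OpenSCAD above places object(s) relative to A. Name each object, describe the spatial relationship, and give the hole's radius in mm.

The subtracted cylinder has r = 10 mm.

A is an open box. The open box has a circular hole through its front wall. The hole's radius is 10 mm.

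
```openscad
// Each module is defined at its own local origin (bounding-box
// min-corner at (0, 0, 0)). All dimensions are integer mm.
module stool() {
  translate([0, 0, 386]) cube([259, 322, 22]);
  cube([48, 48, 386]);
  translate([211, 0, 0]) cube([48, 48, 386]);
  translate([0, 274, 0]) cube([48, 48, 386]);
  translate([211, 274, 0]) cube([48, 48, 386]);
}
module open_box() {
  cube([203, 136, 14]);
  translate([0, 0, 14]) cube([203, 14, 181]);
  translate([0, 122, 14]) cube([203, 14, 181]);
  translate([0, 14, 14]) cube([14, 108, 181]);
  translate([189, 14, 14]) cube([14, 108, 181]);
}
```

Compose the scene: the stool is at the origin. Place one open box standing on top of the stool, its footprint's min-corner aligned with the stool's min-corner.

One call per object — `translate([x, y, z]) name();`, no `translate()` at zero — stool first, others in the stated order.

stool();
translate([0, 0, 408]) open_box();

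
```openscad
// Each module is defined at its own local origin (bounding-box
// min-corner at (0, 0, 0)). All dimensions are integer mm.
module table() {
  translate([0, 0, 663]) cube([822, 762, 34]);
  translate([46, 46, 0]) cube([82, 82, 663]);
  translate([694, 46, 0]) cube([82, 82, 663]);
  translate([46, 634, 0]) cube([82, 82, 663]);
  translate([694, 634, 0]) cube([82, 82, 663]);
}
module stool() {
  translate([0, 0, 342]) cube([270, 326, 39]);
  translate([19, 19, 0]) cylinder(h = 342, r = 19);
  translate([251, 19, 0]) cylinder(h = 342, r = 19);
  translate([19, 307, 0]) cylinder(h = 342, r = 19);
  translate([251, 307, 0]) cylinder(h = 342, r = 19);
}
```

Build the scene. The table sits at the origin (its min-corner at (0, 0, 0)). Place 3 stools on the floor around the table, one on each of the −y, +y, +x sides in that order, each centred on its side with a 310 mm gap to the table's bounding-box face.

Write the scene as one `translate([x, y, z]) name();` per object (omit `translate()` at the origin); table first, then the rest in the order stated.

table();
translate([276, -636, 0]) stool();
translate([276, 1072, 0]) stool();
translate([1132, 218, 0]) stool();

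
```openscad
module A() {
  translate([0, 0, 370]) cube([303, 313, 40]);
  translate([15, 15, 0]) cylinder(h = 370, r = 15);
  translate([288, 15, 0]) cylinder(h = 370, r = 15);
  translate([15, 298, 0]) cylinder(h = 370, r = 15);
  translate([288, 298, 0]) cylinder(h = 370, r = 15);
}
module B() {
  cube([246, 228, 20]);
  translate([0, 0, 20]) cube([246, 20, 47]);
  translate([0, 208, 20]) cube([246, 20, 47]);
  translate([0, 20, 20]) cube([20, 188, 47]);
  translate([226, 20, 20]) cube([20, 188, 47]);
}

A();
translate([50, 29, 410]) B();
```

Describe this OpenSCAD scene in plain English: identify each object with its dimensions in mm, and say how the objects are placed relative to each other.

A is a simple wooden stool: a rectangular seat 303 mm (x) by 313 mm (y), 40 mm thick, top face at z = 410 mm, on four round legs, each 30 mm in diameter. The legs rest on z = 0, each leg's axis is inset half a diameter from the nearest pair of seat edges (so the leg's bounding box is flush with the corner).

B is an open-topped rectangular box: outside dimensions 246×228×67 mm, with a uniform wall and base thickness of 20 mm. The base is a full 246×228 slab on the floor; four walls sit on top of the base. The front and back walls (the −y and +y sides) span the full width; the two side walls fit between them.

The open box is on top of the stool.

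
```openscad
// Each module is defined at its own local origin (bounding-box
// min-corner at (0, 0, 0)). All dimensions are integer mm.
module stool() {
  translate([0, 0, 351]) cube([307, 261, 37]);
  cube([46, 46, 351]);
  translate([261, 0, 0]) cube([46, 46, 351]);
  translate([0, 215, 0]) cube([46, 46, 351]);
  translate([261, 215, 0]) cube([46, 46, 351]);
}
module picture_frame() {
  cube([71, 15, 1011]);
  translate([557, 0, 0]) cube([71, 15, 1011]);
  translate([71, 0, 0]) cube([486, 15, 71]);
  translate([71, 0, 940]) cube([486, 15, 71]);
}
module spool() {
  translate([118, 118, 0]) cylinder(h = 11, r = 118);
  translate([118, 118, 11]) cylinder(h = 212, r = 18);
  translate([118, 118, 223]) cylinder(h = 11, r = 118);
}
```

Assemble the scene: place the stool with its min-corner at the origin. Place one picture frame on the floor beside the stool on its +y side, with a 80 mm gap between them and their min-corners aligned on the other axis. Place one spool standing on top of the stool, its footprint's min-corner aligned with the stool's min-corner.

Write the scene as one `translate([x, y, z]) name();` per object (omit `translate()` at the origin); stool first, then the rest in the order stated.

stool();
translate([0, 341, 0]) picture_frame();
translate([0, 0, 388]) spool();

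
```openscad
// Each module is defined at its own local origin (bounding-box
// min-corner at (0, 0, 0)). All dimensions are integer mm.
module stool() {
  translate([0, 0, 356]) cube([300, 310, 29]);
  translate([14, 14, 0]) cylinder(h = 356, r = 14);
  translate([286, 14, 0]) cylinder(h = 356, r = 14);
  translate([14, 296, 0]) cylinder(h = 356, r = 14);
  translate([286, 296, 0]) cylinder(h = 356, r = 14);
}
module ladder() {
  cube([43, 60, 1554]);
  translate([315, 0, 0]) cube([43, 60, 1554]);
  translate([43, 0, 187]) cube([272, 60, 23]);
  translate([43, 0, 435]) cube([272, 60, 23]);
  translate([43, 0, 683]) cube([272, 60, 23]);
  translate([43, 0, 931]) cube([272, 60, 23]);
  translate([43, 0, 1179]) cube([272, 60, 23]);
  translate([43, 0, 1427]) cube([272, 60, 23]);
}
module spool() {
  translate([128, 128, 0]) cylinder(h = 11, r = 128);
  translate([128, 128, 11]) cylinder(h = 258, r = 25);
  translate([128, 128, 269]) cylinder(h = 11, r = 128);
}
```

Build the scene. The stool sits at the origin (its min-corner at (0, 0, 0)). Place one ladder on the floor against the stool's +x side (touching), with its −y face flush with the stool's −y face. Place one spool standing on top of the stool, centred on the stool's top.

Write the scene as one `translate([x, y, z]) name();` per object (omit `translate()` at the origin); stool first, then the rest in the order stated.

stool();
translate([300, 0, 0]) ladder();
translate([22, 27, 385]) spool();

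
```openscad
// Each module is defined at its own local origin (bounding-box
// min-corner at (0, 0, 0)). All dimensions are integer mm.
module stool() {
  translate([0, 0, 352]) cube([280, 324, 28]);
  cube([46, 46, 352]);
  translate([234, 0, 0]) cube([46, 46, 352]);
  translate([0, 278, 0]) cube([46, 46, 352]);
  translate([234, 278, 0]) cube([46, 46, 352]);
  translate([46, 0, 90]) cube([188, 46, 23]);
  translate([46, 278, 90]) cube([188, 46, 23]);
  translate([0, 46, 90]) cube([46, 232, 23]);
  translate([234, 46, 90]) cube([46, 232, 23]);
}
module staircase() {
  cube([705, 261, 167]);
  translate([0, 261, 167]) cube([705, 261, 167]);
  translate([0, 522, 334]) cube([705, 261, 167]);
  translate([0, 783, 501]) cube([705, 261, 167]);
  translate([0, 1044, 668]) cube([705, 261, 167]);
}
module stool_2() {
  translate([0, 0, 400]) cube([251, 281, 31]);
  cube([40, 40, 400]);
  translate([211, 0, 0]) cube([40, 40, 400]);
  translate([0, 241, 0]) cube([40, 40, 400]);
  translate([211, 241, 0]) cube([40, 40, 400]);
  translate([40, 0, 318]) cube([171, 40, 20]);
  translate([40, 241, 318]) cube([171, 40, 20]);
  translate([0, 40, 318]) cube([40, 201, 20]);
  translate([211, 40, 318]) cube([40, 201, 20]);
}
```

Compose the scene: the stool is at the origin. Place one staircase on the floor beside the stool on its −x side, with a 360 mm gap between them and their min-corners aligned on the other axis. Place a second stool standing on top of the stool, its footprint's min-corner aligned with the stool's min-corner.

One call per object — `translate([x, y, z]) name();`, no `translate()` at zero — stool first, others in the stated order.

stool();
translate([-1065, 0, 0]) staircase();
translate([0, 0, 380]) stool_2();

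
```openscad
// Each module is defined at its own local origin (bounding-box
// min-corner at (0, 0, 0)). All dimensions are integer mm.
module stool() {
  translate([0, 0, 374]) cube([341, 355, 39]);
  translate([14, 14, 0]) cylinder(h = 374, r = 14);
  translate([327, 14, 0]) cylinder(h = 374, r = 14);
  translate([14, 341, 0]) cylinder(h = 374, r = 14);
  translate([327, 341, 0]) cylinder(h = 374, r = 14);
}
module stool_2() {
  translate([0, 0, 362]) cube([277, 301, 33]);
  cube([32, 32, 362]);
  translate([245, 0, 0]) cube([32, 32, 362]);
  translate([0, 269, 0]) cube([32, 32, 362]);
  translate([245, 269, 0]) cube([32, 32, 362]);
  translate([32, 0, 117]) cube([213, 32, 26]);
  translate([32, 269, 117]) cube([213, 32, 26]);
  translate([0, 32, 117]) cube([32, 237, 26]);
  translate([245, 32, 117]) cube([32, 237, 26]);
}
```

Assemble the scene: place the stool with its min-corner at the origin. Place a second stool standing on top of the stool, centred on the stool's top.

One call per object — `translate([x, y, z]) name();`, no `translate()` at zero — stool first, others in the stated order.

stool();
translate([32, 27, 413]) stool_2();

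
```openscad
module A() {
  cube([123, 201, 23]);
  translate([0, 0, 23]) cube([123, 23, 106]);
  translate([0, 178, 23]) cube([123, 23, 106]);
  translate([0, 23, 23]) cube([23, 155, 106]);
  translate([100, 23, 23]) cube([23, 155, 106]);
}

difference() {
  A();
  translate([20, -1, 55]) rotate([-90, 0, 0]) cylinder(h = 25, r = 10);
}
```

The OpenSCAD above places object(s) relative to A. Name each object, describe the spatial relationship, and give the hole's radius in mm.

A is an open box. The open box has a circular hole through its front wall. The hole's radius is 10 mm.

The subtracted cylinder has r = 10 mm.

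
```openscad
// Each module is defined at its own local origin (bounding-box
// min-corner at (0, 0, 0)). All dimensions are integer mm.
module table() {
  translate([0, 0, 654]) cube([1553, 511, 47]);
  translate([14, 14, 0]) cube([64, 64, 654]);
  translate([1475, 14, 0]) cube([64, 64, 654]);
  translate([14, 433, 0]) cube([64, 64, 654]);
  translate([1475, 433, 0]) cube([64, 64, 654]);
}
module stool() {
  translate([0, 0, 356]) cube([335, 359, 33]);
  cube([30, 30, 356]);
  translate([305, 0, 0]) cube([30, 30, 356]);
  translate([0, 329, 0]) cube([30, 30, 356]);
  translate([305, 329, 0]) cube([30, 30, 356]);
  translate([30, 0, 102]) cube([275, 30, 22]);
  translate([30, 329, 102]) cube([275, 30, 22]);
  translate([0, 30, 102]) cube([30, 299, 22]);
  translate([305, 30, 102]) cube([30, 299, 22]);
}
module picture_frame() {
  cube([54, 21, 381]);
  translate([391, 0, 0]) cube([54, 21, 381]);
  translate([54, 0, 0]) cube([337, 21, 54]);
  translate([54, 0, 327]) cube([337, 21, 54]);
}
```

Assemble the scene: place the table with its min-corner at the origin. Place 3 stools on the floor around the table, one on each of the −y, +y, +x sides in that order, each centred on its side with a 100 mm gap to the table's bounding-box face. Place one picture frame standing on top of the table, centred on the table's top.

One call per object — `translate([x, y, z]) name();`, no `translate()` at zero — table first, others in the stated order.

table();
translate([609, -459, 0]) stool();
translate([609, 611, 0]) stool();
translate([1653, 76, 0]) stool();
translate([554, 245, 701]) picture_frame();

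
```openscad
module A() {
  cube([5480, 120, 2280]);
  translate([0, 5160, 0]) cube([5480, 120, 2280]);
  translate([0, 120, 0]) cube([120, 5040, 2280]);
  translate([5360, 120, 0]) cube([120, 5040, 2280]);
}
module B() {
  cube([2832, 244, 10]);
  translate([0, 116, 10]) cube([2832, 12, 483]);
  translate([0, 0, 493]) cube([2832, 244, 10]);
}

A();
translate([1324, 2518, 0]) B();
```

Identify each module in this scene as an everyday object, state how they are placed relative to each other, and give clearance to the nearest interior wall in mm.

Clearances: x = 1204, y = 2398; minimum 1204 mm.

A is a house frame. B is an I-beam. The I-beam sits inside the house frame, centred. The clearance to the nearest interior wall is 1204 mm.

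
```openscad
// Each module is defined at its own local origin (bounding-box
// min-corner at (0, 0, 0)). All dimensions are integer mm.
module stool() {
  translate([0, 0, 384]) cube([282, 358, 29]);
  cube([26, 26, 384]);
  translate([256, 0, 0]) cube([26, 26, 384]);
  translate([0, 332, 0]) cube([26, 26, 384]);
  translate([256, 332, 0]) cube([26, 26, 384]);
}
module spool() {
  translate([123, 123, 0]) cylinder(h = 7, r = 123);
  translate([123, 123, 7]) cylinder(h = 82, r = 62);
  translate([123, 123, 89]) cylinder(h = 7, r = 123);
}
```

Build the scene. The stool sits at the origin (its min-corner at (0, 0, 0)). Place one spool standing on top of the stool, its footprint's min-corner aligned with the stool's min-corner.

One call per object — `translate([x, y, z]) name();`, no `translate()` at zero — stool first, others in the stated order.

stool();
translate([0, 0, 413]) spool();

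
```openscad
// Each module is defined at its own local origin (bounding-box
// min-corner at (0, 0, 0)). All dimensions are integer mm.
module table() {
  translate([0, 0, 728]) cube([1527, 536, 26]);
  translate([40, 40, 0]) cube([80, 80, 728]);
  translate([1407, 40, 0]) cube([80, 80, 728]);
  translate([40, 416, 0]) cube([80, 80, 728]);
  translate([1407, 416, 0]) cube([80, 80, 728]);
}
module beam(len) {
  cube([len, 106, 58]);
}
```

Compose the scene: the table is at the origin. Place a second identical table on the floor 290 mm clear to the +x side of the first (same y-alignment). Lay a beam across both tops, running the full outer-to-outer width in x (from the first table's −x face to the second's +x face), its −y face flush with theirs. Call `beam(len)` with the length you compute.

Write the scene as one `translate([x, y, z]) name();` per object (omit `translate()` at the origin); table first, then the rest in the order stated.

table();
translate([1817, 0, 0]) table();
translate([0, 0, 754]) beam(3344);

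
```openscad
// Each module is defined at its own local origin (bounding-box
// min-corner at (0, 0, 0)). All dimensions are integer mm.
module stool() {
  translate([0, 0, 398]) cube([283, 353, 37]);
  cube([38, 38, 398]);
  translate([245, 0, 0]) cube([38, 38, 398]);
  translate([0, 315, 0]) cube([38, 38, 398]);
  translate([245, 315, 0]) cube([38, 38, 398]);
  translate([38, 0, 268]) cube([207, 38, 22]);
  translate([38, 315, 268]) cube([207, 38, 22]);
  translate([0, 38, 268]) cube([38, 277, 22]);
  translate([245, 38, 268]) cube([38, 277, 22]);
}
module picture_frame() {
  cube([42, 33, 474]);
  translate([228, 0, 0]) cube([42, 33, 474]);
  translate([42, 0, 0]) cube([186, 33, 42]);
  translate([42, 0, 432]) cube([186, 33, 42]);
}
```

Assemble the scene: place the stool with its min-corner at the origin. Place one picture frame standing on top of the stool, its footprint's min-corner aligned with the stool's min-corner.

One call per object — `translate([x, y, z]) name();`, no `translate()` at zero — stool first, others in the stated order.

stool();
translate([0, 0, 435]) picture_frame();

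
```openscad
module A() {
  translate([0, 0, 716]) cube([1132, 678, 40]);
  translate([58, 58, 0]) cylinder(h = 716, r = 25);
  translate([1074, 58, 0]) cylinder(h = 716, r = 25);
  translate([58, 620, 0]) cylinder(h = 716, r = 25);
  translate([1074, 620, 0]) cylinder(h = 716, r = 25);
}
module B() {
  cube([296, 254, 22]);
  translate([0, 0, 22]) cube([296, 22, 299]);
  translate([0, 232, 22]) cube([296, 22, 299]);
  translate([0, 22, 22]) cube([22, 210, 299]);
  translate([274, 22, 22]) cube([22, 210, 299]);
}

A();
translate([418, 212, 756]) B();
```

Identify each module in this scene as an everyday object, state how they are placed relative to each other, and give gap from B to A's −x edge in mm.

The open box's min-x is at 418; the table's min-x is 0; gap = 418 mm.

A is a table. B is an open box. The open box is on top of the table, centred. The gap from the open box to the table's −x edge is 418 mm.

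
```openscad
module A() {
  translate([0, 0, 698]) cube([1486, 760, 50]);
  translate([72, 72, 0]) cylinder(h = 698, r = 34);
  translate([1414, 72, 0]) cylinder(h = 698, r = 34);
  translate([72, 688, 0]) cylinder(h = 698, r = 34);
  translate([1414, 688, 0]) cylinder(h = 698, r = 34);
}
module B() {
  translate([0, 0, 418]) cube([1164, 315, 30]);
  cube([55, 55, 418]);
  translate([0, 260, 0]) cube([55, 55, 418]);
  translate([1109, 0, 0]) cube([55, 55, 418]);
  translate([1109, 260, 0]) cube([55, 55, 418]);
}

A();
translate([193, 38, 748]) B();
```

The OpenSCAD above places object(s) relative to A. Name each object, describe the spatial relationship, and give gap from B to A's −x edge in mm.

A is a table. B is a bench. The bench is on top of the table. The gap from the bench to the table's −x edge is 193 mm.

The bench's min-x is at 193; the table's min-x is 0; gap = 193 mm.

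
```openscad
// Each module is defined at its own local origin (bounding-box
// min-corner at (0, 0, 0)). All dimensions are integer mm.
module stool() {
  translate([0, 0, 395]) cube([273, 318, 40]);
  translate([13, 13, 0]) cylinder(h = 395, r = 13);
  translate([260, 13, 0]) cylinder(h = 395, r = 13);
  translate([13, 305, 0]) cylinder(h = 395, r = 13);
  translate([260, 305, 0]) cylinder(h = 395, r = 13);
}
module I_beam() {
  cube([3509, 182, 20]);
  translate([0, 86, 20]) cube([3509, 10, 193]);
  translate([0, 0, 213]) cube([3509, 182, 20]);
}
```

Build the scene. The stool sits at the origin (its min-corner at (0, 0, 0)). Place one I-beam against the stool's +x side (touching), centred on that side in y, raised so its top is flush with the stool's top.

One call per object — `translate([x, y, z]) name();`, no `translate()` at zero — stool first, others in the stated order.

stool();
translate([273, 68, 202]) I_beam();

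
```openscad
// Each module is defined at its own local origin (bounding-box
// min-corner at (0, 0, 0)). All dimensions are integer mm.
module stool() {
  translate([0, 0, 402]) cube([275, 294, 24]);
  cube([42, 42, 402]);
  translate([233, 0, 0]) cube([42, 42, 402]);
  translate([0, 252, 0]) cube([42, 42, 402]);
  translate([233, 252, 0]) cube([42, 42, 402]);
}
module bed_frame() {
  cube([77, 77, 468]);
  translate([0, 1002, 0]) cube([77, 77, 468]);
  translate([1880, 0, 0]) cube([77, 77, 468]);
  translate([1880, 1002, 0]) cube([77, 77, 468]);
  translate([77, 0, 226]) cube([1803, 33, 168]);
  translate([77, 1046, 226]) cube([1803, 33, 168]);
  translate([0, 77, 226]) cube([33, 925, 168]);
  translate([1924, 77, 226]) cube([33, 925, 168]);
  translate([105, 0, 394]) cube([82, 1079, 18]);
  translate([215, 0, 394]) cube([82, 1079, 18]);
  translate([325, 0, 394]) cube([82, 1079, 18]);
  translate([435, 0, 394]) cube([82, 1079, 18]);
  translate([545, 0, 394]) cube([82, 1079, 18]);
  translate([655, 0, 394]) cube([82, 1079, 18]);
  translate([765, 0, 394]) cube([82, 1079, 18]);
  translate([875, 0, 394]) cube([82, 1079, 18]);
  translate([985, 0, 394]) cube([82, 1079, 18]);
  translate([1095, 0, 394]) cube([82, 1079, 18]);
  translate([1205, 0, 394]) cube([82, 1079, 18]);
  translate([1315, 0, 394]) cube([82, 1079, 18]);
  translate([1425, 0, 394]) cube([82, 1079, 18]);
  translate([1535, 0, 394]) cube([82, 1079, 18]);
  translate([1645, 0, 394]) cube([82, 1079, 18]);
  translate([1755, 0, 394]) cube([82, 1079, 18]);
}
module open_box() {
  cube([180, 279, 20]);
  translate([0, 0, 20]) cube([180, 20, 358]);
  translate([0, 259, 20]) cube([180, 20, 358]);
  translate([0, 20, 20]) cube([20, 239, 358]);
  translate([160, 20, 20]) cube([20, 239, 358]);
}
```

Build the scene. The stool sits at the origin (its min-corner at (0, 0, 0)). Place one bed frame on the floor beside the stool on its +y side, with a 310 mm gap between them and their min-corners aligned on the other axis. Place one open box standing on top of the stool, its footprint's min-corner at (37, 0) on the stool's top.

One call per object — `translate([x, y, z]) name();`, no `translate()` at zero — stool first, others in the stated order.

stool();
translate([0, 604, 0]) bed_frame();
translate([37, 0, 426]) open_box();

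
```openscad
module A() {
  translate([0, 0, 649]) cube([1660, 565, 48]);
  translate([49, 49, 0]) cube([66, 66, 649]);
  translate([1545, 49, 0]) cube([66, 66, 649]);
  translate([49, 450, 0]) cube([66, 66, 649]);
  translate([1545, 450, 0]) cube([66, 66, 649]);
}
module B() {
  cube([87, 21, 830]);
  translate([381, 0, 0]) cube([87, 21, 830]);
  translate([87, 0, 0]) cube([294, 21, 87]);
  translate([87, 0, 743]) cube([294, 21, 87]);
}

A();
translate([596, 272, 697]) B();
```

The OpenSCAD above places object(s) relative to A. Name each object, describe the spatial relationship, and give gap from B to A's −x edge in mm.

A is a table. B is a picture frame. The picture frame is on top of the table, centred. The gap from the picture frame to the table's −x edge is 596 mm.

The picture frame's min-x is at 596; the table's min-x is 0; gap = 596 mm.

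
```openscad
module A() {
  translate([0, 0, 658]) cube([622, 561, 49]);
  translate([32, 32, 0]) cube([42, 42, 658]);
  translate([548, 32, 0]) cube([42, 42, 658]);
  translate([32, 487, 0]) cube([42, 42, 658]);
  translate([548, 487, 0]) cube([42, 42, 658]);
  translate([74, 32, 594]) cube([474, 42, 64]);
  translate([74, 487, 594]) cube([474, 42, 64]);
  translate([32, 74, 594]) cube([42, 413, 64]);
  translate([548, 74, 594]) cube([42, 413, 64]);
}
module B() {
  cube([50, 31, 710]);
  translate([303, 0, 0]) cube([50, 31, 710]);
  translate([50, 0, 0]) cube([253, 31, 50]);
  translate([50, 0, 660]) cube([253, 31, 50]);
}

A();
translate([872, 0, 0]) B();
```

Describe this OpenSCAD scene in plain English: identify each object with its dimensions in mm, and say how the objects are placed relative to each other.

A is a rectangular dining table. The top is 622×561×49 mm with its upper surface at z = 707 mm. It stands on four 42×42 mm square legs, each inset 32 mm from the nearest pair of top edges, running from the floor to the underside of the top. Four apron rails, 42 mm thick and 64 mm tall, run between adjacent legs with their top edges flush with the underside of the top and their outer faces flush with the legs' outer faces.

B is a picture frame with a 253×610 mm rectangular opening (x by z) and a uniform 50 mm border on every side. Frame depth is 31 mm along y. It is built from two vertical stiles running the full outside height and two horizontal rails spanning the gap between the stiles.

The picture frame is on the floor beside the table on its +x side.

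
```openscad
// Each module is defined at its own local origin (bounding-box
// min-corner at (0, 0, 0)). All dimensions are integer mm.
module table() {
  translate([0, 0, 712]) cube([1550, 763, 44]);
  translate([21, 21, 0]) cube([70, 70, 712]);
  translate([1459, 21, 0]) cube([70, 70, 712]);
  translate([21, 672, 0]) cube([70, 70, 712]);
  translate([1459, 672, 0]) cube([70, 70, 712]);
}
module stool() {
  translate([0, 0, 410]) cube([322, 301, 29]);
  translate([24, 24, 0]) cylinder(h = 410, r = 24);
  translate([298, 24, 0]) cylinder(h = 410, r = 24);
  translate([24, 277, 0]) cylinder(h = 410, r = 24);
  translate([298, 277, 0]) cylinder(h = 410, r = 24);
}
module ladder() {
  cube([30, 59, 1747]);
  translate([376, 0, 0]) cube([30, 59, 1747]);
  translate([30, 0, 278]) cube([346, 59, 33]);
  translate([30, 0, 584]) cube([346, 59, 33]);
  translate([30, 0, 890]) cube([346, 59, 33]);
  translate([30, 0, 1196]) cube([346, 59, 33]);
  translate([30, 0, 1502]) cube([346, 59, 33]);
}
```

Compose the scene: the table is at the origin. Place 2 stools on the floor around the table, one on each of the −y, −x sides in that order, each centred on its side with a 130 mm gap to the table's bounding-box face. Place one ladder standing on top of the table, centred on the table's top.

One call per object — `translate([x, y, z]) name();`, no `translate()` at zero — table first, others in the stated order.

table();
translate([614, -431, 0]) stool();
translate([-452, 231, 0]) stool();
translate([572, 352, 756]) ladder();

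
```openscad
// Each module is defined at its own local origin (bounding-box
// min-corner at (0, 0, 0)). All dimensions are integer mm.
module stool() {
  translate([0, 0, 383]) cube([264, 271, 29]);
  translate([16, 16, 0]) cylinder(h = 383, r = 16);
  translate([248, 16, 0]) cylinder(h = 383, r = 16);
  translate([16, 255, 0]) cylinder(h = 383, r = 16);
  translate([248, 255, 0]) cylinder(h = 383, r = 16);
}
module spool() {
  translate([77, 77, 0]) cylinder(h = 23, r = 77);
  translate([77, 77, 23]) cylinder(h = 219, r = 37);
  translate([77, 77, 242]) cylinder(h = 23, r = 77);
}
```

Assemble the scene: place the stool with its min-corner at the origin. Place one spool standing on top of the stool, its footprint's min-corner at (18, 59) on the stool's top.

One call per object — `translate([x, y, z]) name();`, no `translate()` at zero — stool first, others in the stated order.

stool();
translate([18, 59, 412]) spool();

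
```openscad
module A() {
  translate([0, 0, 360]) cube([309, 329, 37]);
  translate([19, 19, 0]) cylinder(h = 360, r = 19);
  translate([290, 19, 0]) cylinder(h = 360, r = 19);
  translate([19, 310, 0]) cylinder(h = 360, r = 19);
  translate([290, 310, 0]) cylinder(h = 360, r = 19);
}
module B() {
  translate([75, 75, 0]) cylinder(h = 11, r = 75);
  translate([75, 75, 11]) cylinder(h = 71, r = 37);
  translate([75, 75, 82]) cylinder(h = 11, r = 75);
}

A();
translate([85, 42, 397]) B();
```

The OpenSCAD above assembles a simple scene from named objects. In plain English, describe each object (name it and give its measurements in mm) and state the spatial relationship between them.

A is a simple wooden stool: a rectangular seat 309 mm (x) by 329 mm (y), 37 mm thick, top face at z = 397 mm, on four round legs, each 38 mm in diameter. The legs rest on z = 0, each leg's axis is inset half a diameter from the nearest pair of seat edges (so the leg's bounding box is flush with the corner).

B is a spool: two coaxial disc flanges of radius 75 mm and thickness 11 mm, joined by a core cylinder of radius 37 mm and height 71 mm. The lower flange rests on z = 0 and the three cylinders share a vertical axis.

The spool is on top of the stool.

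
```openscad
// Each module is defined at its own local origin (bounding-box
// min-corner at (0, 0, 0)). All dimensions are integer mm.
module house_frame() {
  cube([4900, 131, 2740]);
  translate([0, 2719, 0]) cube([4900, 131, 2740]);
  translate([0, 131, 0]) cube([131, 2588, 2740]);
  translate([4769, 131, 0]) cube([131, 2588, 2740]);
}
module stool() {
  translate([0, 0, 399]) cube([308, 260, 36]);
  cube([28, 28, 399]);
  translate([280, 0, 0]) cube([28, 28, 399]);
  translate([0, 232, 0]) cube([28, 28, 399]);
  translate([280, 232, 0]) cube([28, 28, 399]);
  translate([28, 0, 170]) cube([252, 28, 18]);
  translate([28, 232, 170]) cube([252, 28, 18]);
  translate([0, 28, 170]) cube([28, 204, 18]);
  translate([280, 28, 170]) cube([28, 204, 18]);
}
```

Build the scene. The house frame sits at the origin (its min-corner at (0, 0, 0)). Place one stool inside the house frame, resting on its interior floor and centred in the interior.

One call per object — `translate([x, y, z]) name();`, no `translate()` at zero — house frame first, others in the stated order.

house_frame();
translate([2296, 1295, 0]) stool();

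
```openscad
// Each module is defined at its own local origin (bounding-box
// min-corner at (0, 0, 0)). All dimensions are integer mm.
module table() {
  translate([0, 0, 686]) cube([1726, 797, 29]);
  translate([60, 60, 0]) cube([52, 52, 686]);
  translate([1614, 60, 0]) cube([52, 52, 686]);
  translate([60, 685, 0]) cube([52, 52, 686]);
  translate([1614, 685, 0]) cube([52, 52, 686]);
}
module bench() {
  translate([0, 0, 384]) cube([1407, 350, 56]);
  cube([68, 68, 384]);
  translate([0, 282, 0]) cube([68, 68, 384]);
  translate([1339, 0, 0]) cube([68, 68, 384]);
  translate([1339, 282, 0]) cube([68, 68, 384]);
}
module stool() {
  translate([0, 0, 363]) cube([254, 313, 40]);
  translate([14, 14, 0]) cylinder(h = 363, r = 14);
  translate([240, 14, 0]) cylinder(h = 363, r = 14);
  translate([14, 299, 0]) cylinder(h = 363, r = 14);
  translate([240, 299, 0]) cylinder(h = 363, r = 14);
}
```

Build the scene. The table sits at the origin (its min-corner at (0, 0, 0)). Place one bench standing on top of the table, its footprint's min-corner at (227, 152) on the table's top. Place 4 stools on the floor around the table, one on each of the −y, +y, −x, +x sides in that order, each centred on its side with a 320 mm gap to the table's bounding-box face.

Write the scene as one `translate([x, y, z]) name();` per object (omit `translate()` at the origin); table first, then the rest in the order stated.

table();
translate([227, 152, 715]) bench();
translate([736, -633, 0]) stool();
translate([736, 1117, 0]) stool();
translate([-574, 242, 0]) stool();
translate([2046, 242, 0]) stool();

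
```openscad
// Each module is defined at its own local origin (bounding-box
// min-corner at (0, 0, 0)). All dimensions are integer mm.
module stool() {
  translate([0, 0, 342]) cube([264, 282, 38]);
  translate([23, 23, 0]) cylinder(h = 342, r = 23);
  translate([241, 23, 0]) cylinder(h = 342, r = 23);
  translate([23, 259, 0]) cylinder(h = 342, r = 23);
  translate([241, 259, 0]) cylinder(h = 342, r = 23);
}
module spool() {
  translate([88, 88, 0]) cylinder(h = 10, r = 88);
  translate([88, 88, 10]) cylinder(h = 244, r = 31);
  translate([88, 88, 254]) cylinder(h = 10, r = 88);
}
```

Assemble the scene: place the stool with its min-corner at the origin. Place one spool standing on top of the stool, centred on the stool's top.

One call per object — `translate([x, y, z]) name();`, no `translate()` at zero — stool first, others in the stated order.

stool();
translate([44, 53, 380]) spool();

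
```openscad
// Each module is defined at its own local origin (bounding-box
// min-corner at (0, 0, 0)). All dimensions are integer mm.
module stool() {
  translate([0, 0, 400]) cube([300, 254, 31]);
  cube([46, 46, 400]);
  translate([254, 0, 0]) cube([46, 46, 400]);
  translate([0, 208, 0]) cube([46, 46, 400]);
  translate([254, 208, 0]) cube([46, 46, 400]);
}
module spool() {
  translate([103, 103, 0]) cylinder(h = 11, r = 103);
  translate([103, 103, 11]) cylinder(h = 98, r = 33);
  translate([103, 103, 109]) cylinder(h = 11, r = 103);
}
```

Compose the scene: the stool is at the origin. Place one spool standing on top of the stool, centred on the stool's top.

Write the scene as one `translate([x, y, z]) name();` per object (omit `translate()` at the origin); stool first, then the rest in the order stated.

stool();
translate([47, 24, 431]) spool();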